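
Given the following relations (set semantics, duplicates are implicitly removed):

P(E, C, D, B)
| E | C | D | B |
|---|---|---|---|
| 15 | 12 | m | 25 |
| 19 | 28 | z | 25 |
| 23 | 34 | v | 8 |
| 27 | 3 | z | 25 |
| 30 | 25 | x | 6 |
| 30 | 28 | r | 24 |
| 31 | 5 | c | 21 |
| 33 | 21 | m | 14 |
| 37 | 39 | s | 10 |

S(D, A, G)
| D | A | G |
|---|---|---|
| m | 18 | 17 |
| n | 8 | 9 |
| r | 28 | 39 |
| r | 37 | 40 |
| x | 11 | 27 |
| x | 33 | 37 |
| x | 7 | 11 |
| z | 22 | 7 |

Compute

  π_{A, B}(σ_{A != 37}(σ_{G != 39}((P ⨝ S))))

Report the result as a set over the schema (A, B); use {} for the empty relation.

{(11, 6), (18, 14), (18, 25), (22, 25), (33, 6), (7, 6)}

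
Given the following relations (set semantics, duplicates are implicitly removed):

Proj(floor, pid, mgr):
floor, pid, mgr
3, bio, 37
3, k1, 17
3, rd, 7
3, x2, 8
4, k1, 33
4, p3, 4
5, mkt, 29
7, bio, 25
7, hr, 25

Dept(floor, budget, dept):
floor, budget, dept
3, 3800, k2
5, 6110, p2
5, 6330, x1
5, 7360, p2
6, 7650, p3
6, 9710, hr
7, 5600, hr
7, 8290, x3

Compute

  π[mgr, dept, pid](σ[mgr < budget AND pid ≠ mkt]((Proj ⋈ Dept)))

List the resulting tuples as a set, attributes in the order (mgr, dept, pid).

{(17, k2, k1), (25, hr, bio), (25, hr, hr), (25, x3, bio), (25, x3, hr), (37, k2, bio), (7, k2, rd), (8, k2, x2)}

Joining Proj and Dept on floor yields {(3, bio, 37, 3800, k2), (3, k1, 17, 3800, k2), (3, rd, 7, 3800, k2), (3, x2, 8, 3800, k2), (5, mkt, 29, 6110, p2), (5, mkt, 29, 6330, x1), (5, mkt, 29, 7360, p2), (7, bio, 25, 5600, hr), (7, bio, 25, 8290, x3), (7, hr, 25, 5600, hr), (7, hr, 25, 8290, x3)}.
Filtering on mgr < budget AND pid ≠ mkt leaves {(3, bio, 37, 3800, k2), (3, k1, 17, 3800, k2), (3, rd, 7, 3800, k2), (3, x2, 8, 3800, k2), (7, bio, 25, 5600, hr), (7, bio, 25, 8290, x3), (7, hr, 25, 5600, hr), (7, hr, 25, 8290, x3)}.
π_{mgr, dept, pid} gives {(17, k2, k1), (25, hr, bio), (25, hr, hr), (25, x3, bio), (25, x3, hr), (37, k2, bio), (7, k2, rd), (8, k2, x2)}.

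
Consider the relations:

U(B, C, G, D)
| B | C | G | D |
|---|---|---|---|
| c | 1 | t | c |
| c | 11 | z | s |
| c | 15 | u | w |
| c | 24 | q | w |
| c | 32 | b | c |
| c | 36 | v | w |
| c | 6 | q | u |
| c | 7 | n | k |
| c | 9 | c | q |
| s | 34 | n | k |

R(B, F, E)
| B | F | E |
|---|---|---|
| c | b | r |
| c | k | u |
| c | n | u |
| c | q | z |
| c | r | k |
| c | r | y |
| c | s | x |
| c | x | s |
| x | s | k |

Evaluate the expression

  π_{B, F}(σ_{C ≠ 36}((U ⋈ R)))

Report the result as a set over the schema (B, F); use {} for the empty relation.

{(c, b), (c, k), (c, n), (c, q), (c, r), (c, s), (c, x)}

U ⋈ R (natural join on B): {(c, 1, t, c, b, r), (c, 1, t, c, k, u), (c, 1, t, c, n, u), (c, 1, t, c, q, z), (c, 1, t, c, r, k), (c, 1, t, c, r, y), (c, 1, t, c, s, x), (c, 1, t, c, x, s), (c, 11, z, s, b, r), (c, 11, z, s, k, u), (c, 11, z, s, n, u), (c, 11, z, s, q, z), (c, 11, z, s, r, k), (c, 11, z, s, r, y), (c, 11, z, s, s, x), (c, 11, z, s, x, s), (c, 15, u, w, b, r), (c, 15, u, w, k, u), (c, 15, u, w, n, u), (c, 15, u, w, q, z), (c, 15, u, w, r, k), (c, 15, u, w, r, y), (c, 15, u, w, s, x), (c, 15, u, w, x, s), (c, 24, q, w, b, r), (c, 24, q, w, k, u), (c, 24, q, w, n, u), (c, 24, q, w, q, z), (c, 24, q, w, r, k), (c, 24, q, w, r, y), (c, 24, q, w, s, x), (c, 24, q, w, x, s), (c, 32, b, c, b, r), (c, 32, b, c, k, u), (c, 32, b, c, n, u), (c, 32, b, c, q, z), (c, 32, b, c, r, k), (c, 32, b, c, r, y), (c, 32, b, c, s, x), (c, 32, b, c, x, s), (c, 36, v, w, b, r), (c, 36, v, w, k, u), (c, 36, v, w, n, u), (c, 36, v, w, q, z), (c, 36, v, w, r, k), (c, 36, v, w, r, y), (c, 36, v, w, s, x), (c, 36, v, w, x, s), (c, 6, q, u, b, r), (c, 6, q, u, k, u), (c, 6, q, u, n, u), (c, 6, q, u, q, z), (c, 6, q, u, r, k), (c, 6, q, u, r, y), (c, 6, q, u, s, x), (c, 6, q, u, x, s), (c, 7, n, k, b, r), (c, 7, n, k, k, u), (c, 7, n, k, n, u), (c, 7, n, k, q, z), (c, 7, n, k, r, k), (c, 7, n, k, r, y), (c, 7, n, k, s, x), (c, 7, n, k, x, s), (c, 9, c, q, b, r), (c, 9, c, q, k, u), (c, 9, c, q, n, u), (c, 9, c, q, q, z), (c, 9, c, q, r, k), (c, 9, c, q, r, y), (c, 9, c, q, s, x), (c, 9, c, q, x, s)}
σ[C ≠ 36]: keep tuples satisfying C ≠ 36 → {(c, 1, t, c, b, r), (c, 1, t, c, k, u), (c, 1, t, c, n, u), (c, 1, t, c, q, z), (c, 1, t, c, r, k), (c, 1, t, c, r, y), (c, 1, t, c, s, x), (c, 1, t, c, x, s), (c, 11, z, s, b, r), (c, 11, z, s, k, u), (c, 11, z, s, n, u), (c, 11, z, s, q, z), (c, 11, z, s, r, k), (c, 11, z, s, r, y), (c, 11, z, s, s, x), (c, 11, z, s, x, s), (c, 15, u, w, b, r), (c, 15, u, w, k, u), (c, 15, u, w, n, u), (c, 15, u, w, q, z), (c, 15, u, w, r, k), (c, 15, u, w, r, y), (c, 15, u, w, s, x), (c, 15, u, w, x, s), (c, 24, q, w, b, r), (c, 24, q, w, k, u), (c, 24, q, w, n, u), (c, 24, q, w, q, z), (c, 24, q, w, r, k), (c, 24, q, w, r, y), (c, 24, q, w, s, x), (c, 24, q, w, x, s), (c, 32, b, c, b, r), (c, 32, b, c, k, u), (c, 32, b, c, n, u), (c, 32, b, c, q, z), (c, 32, b, c, r, k), (c, 32, b, c, r, y), (c, 32, b, c, s, x), (c, 32, b, c, x, s), (c, 6, q, u, b, r), (c, 6, q, u, k, u), (c, 6, q, u, n, u), (c, 6, q, u, q, z), (c, 6, q, u, r, k), (c, 6, q, u, r, y), (c, 6, q, u, s, x), (c, 6, q, u, x, s), (c, 7, n, k, b, r), (c, 7, n, k, k, u), (c, 7, n, k, n, u), (c, 7, n, k, q, z), (c, 7, n, k, r, k), (c, 7, n, k, r, y), (c, 7, n, k, s, x), (c, 7, n, k, x, s), (c, 9, c, q, b, r), (c, 9, c, q, k, u), (c, 9, c, q, n, u), (c, 9, c, q, q, z), (c, 9, c, q, r, k), (c, 9, c, q, r, y), (c, 9, c, q, s, x), (c, 9, c, q, x, s)}
Keep only column(s) B, F (57 duplicate(s) eliminated): {(c, b), (c, k), (c, n), (c, q), (c, r), (c, s), (c, x)}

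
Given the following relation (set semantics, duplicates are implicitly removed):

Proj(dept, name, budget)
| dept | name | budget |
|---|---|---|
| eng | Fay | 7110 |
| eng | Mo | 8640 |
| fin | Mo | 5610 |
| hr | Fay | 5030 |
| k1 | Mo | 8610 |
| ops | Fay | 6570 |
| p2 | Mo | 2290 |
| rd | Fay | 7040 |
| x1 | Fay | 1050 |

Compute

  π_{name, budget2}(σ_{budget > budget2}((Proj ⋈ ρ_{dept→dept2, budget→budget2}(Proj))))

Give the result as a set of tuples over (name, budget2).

ρ[dept→dept2, budget→budget2]: schema becomes (dept2, name, budget2); tuples unchanged.
Joining Proj and ρ_{dept→dept2, budget→budget2}(Proj) on name yields {(eng, Fay, 7110, eng, 7110), (eng, Fay, 7110, hr, 5030), (eng, Fay, 7110, ops, 6570), (eng, Fay, 7110, rd, 7040), (eng, Fay, 7110, x1, 1050), (eng, Mo, 8640, eng, 8640), (eng, Mo, 8640, fin, 5610), (eng, Mo, 8640, k1, 8610), (eng, Mo, 8640, p2, 2290), (fin, Mo, 5610, eng, 8640), (fin, Mo, 5610, fin, 5610), (fin, Mo, 5610, k1, 8610), (fin, Mo, 5610, p2, 2290), (hr, Fay, 5030, eng, 7110), (hr, Fay, 5030, hr, 5030), (hr, Fay, 5030, ops, 6570), (hr, Fay, 5030, rd, 7040), (hr, Fay, 5030, x1, 1050), (k1, Mo, 8610, eng, 8640), (k1, Mo, 8610, fin, 5610), (k1, Mo, 8610, k1, 8610), (k1, Mo, 8610, p2, 2290), (ops, Fay, 6570, eng, 7110), (ops, Fay, 6570, hr, 5030), (ops, Fay, 6570, ops, 6570), (ops, Fay, 6570, rd, 7040), (ops, Fay, 6570, x1, 1050), (p2, Mo, 2290, eng, 8640), (p2, Mo, 2290, fin, 5610), (p2, Mo, 2290, k1, 8610), (p2, Mo, 2290, p2, 2290), (rd, Fay, 7040, eng, 7110), (rd, Fay, 7040, hr, 5030), (rd, Fay, 7040, ops, 6570), (rd, Fay, 7040, rd, 7040), (rd, Fay, 7040, x1, 1050), (x1, Fay, 1050, eng, 7110), (x1, Fay, 1050, hr, 5030), (x1, Fay, 1050, ops, 6570), (x1, Fay, 1050, rd, 7040), (x1, Fay, 1050, x1, 1050)}.
Apply σ_{budget > budget2}; surviving tuples: {(eng, Fay, 7110, hr, 5030), (eng, Fay, 7110, ops, 6570), (eng, Fay, 7110, rd, 7040), (eng, Fay, 7110, x1, 1050), (eng, Mo, 8640, fin, 5610), (eng, Mo, 8640, k1, 8610), (eng, Mo, 8640, p2, 2290), (fin, Mo, 5610, p2, 2290), (hr, Fay, 5030, x1, 1050), (k1, Mo, 8610, fin, 5610), (k1, Mo, 8610, p2, 2290), (ops, Fay, 6570, hr, 5030), (ops, Fay, 6570, x1, 1050), (rd, Fay, 7040, hr, 5030), (rd, Fay, 7040, ops, 6570), (rd, Fay, 7040, x1, 1050)}
π[name, budget2]: project onto (name, budget2) (9 duplicate(s) eliminated) → {(Fay, 1050), (Fay, 5030), (Fay, 6570), (Fay, 7040), (Mo, 2290), (Mo, 5610), (Mo, 8610)}

{(Fay, 1050), (Fay, 5030), (Fay, 6570), (Fay, 7040), (Mo, 2290), (Mo, 5610), (Mo, 8610)}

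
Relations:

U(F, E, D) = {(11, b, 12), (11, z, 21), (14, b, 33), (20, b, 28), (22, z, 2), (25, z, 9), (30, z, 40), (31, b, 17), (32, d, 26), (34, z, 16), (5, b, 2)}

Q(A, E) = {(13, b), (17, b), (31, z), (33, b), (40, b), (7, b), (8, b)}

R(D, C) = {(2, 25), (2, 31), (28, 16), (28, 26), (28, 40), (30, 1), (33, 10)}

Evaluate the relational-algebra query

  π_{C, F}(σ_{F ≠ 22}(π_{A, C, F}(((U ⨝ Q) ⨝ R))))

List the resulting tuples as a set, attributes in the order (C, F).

Natural join on E: {(11, b, 12, 13), (11, b, 12, 17), (11, b, 12, 33), (11, b, 12, 40), (11, b, 12, 7), (11, b, 12, 8), (11, z, 21, 31), (14, b, 33, 13), (14, b, 33, 17), (14, b, 33, 33), (14, b, 33, 40), (14, b, 33, 7), (14, b, 33, 8), (20, b, 28, 13), (20, b, 28, 17), (20, b, 28, 33), (20, b, 28, 40), (20, b, 28, 7), (20, b, 28, 8), (22, z, 2, 31), (25, z, 9, 31), (30, z, 40, 31), (31, b, 17, 13), (31, b, 17, 17), (31, b, 17, 33), (31, b, 17, 40), (31, b, 17, 7), (31, b, 17, 8), (34, z, 16, 31), (5, b, 2, 13), (5, b, 2, 17), (5, b, 2, 33), (5, b, 2, 40), (5, b, 2, 7), (5, b, 2, 8)}
Natural join on D: {(14, b, 33, 13, 10), (14, b, 33, 17, 10), (14, b, 33, 33, 10), (14, b, 33, 40, 10), (14, b, 33, 7, 10), (14, b, 33, 8, 10), (20, b, 28, 13, 16), (20, b, 28, 13, 26), (20, b, 28, 13, 40), (20, b, 28, 17, 16), (20, b, 28, 17, 26), (20, b, 28, 17, 40), (20, b, 28, 33, 16), (20, b, 28, 33, 26), (20, b, 28, 33, 40), (20, b, 28, 40, 16), (20, b, 28, 40, 26), (20, b, 28, 40, 40), (20, b, 28, 7, 16), (20, b, 28, 7, 26), (20, b, 28, 7, 40), (20, b, 28, 8, 16), (20, b, 28, 8, 26), (20, b, 28, 8, 40), (22, z, 2, 31, 25), (22, z, 2, 31, 31), (5, b, 2, 13, 25), (5, b, 2, 13, 31), (5, b, 2, 17, 25), (5, b, 2, 17, 31), (5, b, 2, 33, 25), (5, b, 2, 33, 31), (5, b, 2, 40, 25), (5, b, 2, 40, 31), (5, b, 2, 7, 25), (5, b, 2, 7, 31), (5, b, 2, 8, 25), (5, b, 2, 8, 31)}
π[A, C, F]: project onto (A, C, F) → {(13, 10, 14), (13, 16, 20), (13, 25, 5), (13, 26, 20), (13, 31, 5), (13, 40, 20), (17, 10, 14), (17, 16, 20), (17, 25, 5), (17, 26, 20), (17, 31, 5), (17, 40, 20), (31, 25, 22), (31, 31, 22), (33, 10, 14), (33, 16, 20), (33, 25, 5), (33, 26, 20), (33, 31, 5), (33, 40, 20), (40, 10, 14), (40, 16, 20), (40, 25, 5), (40, 26, 20), (40, 31, 5), (40, 40, 20), (7, 10, 14), (7, 16, 20), (7, 25, 5), (7, 26, 20), (7, 31, 5), (7, 40, 20), (8, 10, 14), (8, 16, 20), (8, 25, 5), (8, 26, 20), (8, 31, 5), (8, 40, 20)}
Selection F ≠ 22: {(13, 10, 14), (13, 16, 20), (13, 25, 5), (13, 26, 20), (13, 31, 5), (13, 40, 20), (17, 10, 14), (17, 16, 20), (17, 25, 5), (17, 26, 20), (17, 31, 5), (17, 40, 20), (33, 10, 14), (33, 16, 20), (33, 25, 5), (33, 26, 20), (33, 31, 5), (33, 40, 20), (40, 10, 14), (40, 16, 20), (40, 25, 5), (40, 26, 20), (40, 31, 5), (40, 40, 20), (7, 10, 14), (7, 16, 20), (7, 25, 5), (7, 26, 20), (7, 31, 5), (7, 40, 20), (8, 10, 14), (8, 16, 20), (8, 25, 5), (8, 26, 20), (8, 31, 5), (8, 40, 20)}
π[C, F]: project onto (C, F) (30 duplicate(s) eliminated) → {(10, 14), (16, 20), (25, 5), (26, 20), (31, 5), (40, 20)}

{(10, 14), (16, 20), (25, 5), (26, 20), (31, 5), (40, 20)}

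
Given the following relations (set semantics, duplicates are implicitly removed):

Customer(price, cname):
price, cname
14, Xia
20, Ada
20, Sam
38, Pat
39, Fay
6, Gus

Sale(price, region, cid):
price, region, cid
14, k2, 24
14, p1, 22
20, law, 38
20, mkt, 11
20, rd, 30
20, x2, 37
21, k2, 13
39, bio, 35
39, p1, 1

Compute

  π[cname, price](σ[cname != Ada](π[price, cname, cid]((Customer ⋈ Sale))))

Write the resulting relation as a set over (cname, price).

{(Fay, 39), (Sam, 20), (Xia, 14)}

Customer ⋈ Sale (natural join on price): {(14, Xia, k2, 24), (14, Xia, p1, 22), (20, Ada, law, 38), (20, Ada, mkt, 11), (20, Ada, rd, 30), (20, Ada, x2, 37), (20, Sam, law, 38), (20, Sam, mkt, 11), (20, Sam, rd, 30), (20, Sam, x2, 37), (39, Fay, bio, 35), (39, Fay, p1, 1)}
Keep only column(s) price, cname, cid: {(14, Xia, 22), (14, Xia, 24), (20, Ada, 11), (20, Ada, 30), (20, Ada, 37), (20, Ada, 38), (20, Sam, 11), (20, Sam, 30), (20, Sam, 37), (20, Sam, 38), (39, Fay, 1), (39, Fay, 35)}
σ[cname != Ada]: keep tuples satisfying cname != Ada → {(14, Xia, 22), (14, Xia, 24), (20, Sam, 11), (20, Sam, 30), (20, Sam, 37), (20, Sam, 38), (39, Fay, 1), (39, Fay, 35)}
Keep only column(s) cname, price (5 duplicate(s) eliminated): {(Fay, 39), (Sam, 20), (Xia, 14)}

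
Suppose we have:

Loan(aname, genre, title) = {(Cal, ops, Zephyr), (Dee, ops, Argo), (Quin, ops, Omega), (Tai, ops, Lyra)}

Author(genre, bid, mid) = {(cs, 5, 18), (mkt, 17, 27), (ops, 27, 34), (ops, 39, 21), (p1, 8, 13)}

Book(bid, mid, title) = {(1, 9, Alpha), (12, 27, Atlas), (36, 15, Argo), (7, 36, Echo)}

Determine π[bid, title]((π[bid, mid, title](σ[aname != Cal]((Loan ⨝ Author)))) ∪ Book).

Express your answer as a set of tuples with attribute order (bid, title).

Joining Loan and Author on genre yields {(Cal, ops, Zephyr, 27, 34), (Cal, ops, Zephyr, 39, 21), (Dee, ops, Argo, 27, 34), (Dee, ops, Argo, 39, 21), (Quin, ops, Omega, 27, 34), (Quin, ops, Omega, 39, 21), (Tai, ops, Lyra, 27, 34), (Tai, ops, Lyra, 39, 21)}.
σ[aname != Cal]: keep tuples satisfying aname != Cal → {(Dee, ops, Argo, 27, 34), (Dee, ops, Argo, 39, 21), (Quin, ops, Omega, 27, 34), (Quin, ops, Omega, 39, 21), (Tai, ops, Lyra, 27, 34), (Tai, ops, Lyra, 39, 21)}
π[bid, mid, title]: project onto (bid, mid, title) → {(27, 34, Argo), (27, 34, Lyra), (27, 34, Omega), (39, 21, Argo), (39, 21, Lyra), (39, 21, Omega)}
Set union of the two operands is {(1, 9, Alpha), (12, 27, Atlas), (27, 34, Argo), (27, 34, Lyra), (27, 34, Omega), (36, 15, Argo), (39, 21, Argo), (39, 21, Lyra), (39, 21, Omega), (7, 36, Echo)}.
π[bid, title]: project onto (bid, title) → {(1, Alpha), (12, Atlas), (27, Argo), (27, Lyra), (27, Omega), (36, Argo), (39, Argo), (39, Lyra), (39, Omega), (7, Echo)}

{(1, Alpha), (12, Atlas), (27, Argo), (27, Lyra), (27, Omega), (36, Argo), (39, Argo), (39, Lyra), (39, Omega), (7, Echo)}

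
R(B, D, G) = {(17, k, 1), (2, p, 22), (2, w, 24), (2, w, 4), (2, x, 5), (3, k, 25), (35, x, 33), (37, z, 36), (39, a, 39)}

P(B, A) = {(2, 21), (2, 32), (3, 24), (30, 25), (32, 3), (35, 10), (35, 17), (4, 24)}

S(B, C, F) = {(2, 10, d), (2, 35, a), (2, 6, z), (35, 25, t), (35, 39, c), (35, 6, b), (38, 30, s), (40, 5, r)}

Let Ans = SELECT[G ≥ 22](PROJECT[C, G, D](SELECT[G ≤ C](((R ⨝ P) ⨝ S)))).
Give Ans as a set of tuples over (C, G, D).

{(35, 22, p), (35, 24, w), (39, 33, x)}

Joining R and P on B yields {(2, p, 22, 21), (2, p, 22, 32), (2, w, 24, 21), (2, w, 24, 32), (2, w, 4, 21), (2, w, 4, 32), (2, x, 5, 21), (2, x, 5, 32), (3, k, 25, 24), (35, x, 33, 10), (35, x, 33, 17)}.
Joining (R ⨝ P) and S on B yields {(2, p, 22, 21, 10, d), (2, p, 22, 21, 35, a), (2, p, 22, 21, 6, z), (2, p, 22, 32, 10, d), (2, p, 22, 32, 35, a), (2, p, 22, 32, 6, z), (2, w, 24, 21, 10, d), (2, w, 24, 21, 35, a), (2, w, 24, 21, 6, z), (2, w, 24, 32, 10, d), (2, w, 24, 32, 35, a), (2, w, 24, 32, 6, z), (2, w, 4, 21, 10, d), (2, w, 4, 21, 35, a), (2, w, 4, 21, 6, z), (2, w, 4, 32, 10, d), (2, w, 4, 32, 35, a), (2, w, 4, 32, 6, z), (2, x, 5, 21, 10, d), (2, x, 5, 21, 35, a), (2, x, 5, 21, 6, z), (2, x, 5, 32, 10, d), (2, x, 5, 32, 35, a), (2, x, 5, 32, 6, z), (35, x, 33, 10, 25, t), (35, x, 33, 10, 39, c), (35, x, 33, 10, 6, b), (35, x, 33, 17, 25, t), (35, x, 33, 17, 39, c), (35, x, 33, 17, 6, b)}.
Apply σ_{G ≤ C}; surviving tuples: {(2, p, 22, 21, 35, a), (2, p, 22, 32, 35, a), (2, w, 24, 21, 35, a), (2, w, 24, 32, 35, a), (2, w, 4, 21, 10, d), (2, w, 4, 21, 35, a), (2, w, 4, 21, 6, z), (2, w, 4, 32, 10, d), (2, w, 4, 32, 35, a), (2, w, 4, 32, 6, z), (2, x, 5, 21, 10, d), (2, x, 5, 21, 35, a), (2, x, 5, 21, 6, z), (2, x, 5, 32, 10, d), (2, x, 5, 32, 35, a), (2, x, 5, 32, 6, z), (35, x, 33, 10, 39, c), (35, x, 33, 17, 39, c)}
π[C, G, D]: project onto (C, G, D) (9 duplicate(s) eliminated) → {(10, 4, w), (10, 5, x), (35, 22, p), (35, 24, w), (35, 4, w), (35, 5, x), (39, 33, x), (6, 4, w), (6, 5, x)}
Apply σ_{G ≥ 22}; surviving tuples: {(35, 22, p), (35, 24, w), (39, 33, x)}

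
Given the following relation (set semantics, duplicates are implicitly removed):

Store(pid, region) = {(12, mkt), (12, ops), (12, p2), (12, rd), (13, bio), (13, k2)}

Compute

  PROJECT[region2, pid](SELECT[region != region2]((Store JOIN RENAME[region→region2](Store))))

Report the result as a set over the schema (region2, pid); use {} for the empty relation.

{(bio, 13), (k2, 13), (mkt, 12), (ops, 12), (p2, 12), (rd, 12)}

ρ[region→region2]: schema becomes (pid, region2); tuples unchanged.
Joining Store and RENAME[region→region2](Store) on pid yields {(12, mkt, mkt), (12, mkt, ops), (12, mkt, p2), (12, mkt, rd), (12, ops, mkt), (12, ops, ops), (12, ops, p2), (12, ops, rd), (12, p2, mkt), (12, p2, ops), (12, p2, p2), (12, p2, rd), (12, rd, mkt), (12, rd, ops), (12, rd, p2), (12, rd, rd), (13, bio, bio), (13, bio, k2), (13, k2, bio), (13, k2, k2)}.
Selection region != region2: {(12, mkt, ops), (12, mkt, p2), (12, mkt, rd), (12, ops, mkt), (12, ops, p2), (12, ops, rd), (12, p2, mkt), (12, p2, ops), (12, p2, rd), (12, rd, mkt), (12, rd, ops), (12, rd, p2), (13, bio, k2), (13, k2, bio)}
Projecting to region2, pid (8 duplicate(s) eliminated): {(bio, 13), (k2, 13), (mkt, 12), (ops, 12), (p2, 12), (rd, 12)}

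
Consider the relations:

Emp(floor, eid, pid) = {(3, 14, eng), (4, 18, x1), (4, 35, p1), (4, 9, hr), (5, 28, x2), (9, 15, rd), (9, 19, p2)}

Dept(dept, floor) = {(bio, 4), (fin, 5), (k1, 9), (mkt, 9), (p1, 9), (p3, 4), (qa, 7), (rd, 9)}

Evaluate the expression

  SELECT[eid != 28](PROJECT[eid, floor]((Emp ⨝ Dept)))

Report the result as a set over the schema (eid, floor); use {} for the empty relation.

{(15, 9), (18, 4), (19, 9), (35, 4), (9, 4)}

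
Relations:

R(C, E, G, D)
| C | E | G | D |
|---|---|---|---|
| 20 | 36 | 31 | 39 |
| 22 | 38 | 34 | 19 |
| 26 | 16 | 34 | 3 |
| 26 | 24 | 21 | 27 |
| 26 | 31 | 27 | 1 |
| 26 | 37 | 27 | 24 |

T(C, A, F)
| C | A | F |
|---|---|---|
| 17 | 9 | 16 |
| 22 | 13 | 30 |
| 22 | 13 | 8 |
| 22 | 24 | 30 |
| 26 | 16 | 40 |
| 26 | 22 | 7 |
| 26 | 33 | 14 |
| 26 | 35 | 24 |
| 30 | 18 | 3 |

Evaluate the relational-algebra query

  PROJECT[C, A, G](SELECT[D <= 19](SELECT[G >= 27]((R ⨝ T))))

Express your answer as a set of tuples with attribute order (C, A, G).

Natural join on C: {(22, 38, 34, 19, 13, 30), (22, 38, 34, 19, 13, 8), (22, 38, 34, 19, 24, 30), (26, 16, 34, 3, 16, 40), (26, 16, 34, 3, 22, 7), (26, 16, 34, 3, 33, 14), (26, 16, 34, 3, 35, 24), (26, 24, 21, 27, 16, 40), (26, 24, 21, 27, 22, 7), (26, 24, 21, 27, 33, 14), (26, 24, 21, 27, 35, 24), (26, 31, 27, 1, 16, 40), (26, 31, 27, 1, 22, 7), (26, 31, 27, 1, 33, 14), (26, 31, 27, 1, 35, 24), (26, 37, 27, 24, 16, 40), (26, 37, 27, 24, 22, 7), (26, 37, 27, 24, 33, 14), (26, 37, 27, 24, 35, 24)}
Selection G >= 27: {(22, 38, 34, 19, 13, 30), (22, 38, 34, 19, 13, 8), (22, 38, 34, 19, 24, 30), (26, 16, 34, 3, 16, 40), (26, 16, 34, 3, 22, 7), (26, 16, 34, 3, 33, 14), (26, 16, 34, 3, 35, 24), (26, 31, 27, 1, 16, 40), (26, 31, 27, 1, 22, 7), (26, 31, 27, 1, 33, 14), (26, 31, 27, 1, 35, 24), (26, 37, 27, 24, 16, 40), (26, 37, 27, 24, 22, 7), (26, 37, 27, 24, 33, 14), (26, 37, 27, 24, 35, 24)}
Selection D <= 19: {(22, 38, 34, 19, 13, 30), (22, 38, 34, 19, 13, 8), (22, 38, 34, 19, 24, 30), (26, 16, 34, 3, 16, 40), (26, 16, 34, 3, 22, 7), (26, 16, 34, 3, 33, 14), (26, 16, 34, 3, 35, 24), (26, 31, 27, 1, 16, 40), (26, 31, 27, 1, 22, 7), (26, 31, 27, 1, 33, 14), (26, 31, 27, 1, 35, 24)}
π[C, A, G]: project onto (C, A, G) (1 duplicate(s) eliminated) → {(22, 13, 34), (22, 24, 34), (26, 16, 27), (26, 16, 34), (26, 22, 27), (26, 22, 34), (26, 33, 27), (26, 33, 34), (26, 35, 27), (26, 35, 34)}

{(22, 13, 34), (22, 24, 34), (26, 16, 27), (26, 16, 34), (26, 22, 27), (26, 22, 34), (26, 33, 27), (26, 33, 34), (26, 35, 27), (26, 35, 34)}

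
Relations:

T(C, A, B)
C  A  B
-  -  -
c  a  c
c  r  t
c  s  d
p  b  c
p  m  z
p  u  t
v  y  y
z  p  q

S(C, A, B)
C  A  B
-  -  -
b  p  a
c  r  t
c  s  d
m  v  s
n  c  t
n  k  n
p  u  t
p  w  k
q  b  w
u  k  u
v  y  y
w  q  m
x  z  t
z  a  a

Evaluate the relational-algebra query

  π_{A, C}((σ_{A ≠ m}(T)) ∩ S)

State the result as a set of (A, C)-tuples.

{(r, c), (s, c), (u, p), (y, v)}

Apply σ_{A ≠ m}; surviving tuples: {(c, a, c), (c, r, t), (c, s, d), (p, b, c), (p, u, t), (v, y, y), (z, p, q)}
Intersection: {(c, a, c), (c, r, t), (c, s, d), (p, b, c), (p, u, t), (v, y, y), (z, p, q)} with {(b, p, a), (c, r, t), (c, s, d), (m, v, s), (n, c, t), (n, k, n), (p, u, t), (p, w, k), (q, b, w), (u, k, u), (v, y, y), (w, q, m), (x, z, t), (z, a, a)} → {(c, r, t), (c, s, d), (p, u, t), (v, y, y)}
π[A, C]: project onto (A, C) → {(r, c), (s, c), (u, p), (y, v)}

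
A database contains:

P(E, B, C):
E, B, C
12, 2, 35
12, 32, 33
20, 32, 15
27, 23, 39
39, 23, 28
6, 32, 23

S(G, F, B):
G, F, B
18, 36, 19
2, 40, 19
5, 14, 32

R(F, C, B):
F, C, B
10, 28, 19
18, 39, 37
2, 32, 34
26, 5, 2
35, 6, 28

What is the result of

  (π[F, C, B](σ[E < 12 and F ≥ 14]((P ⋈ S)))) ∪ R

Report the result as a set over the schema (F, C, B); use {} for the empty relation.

Joining P and S on B yields {(12, 32, 33, 5, 14), (20, 32, 15, 5, 14), (6, 32, 23, 5, 14)}.
Selection E < 12 and F ≥ 14: {(6, 32, 23, 5, 14)}
Keep only column(s) F, C, B: {(14, 23, 32)}
Set union of the two operands is {(10, 28, 19), (14, 23, 32), (18, 39, 37), (2, 32, 34), (26, 5, 2), (35, 6, 28)}.

{(10, 28, 19), (14, 23, 32), (18, 39, 37), (2, 32, 34), (26, 5, 2), (35, 6, 28)}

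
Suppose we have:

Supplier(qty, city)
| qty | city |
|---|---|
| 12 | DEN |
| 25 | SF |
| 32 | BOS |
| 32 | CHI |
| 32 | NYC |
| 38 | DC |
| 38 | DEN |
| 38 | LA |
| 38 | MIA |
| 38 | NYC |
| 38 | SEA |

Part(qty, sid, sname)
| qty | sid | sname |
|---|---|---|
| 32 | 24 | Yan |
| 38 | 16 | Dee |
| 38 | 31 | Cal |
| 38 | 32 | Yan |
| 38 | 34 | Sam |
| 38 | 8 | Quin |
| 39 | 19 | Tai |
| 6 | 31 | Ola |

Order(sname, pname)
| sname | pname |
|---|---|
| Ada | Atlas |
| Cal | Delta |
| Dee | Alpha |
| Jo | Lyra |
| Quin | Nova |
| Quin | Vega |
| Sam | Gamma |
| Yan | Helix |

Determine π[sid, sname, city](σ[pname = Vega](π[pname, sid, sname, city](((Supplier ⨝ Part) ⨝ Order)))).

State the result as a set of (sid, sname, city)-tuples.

{(8, Quin, DC), (8, Quin, DEN), (8, Quin, LA), (8, Quin, MIA), (8, Quin, NYC), (8, Quin, SEA)}

Supplier ⋈ Part (natural join on qty): {(32, BOS, 24, Yan), (32, CHI, 24, Yan), (32, NYC, 24, Yan), (38, DC, 16, Dee), (38, DC, 31, Cal), (38, DC, 32, Yan), (38, DC, 34, Sam), (38, DC, 8, Quin), (38, DEN, 16, Dee), (38, DEN, 31, Cal), (38, DEN, 32, Yan), (38, DEN, 34, Sam), (38, DEN, 8, Quin), (38, LA, 16, Dee), (38, LA, 31, Cal), (38, LA, 32, Yan), (38, LA, 34, Sam), (38, LA, 8, Quin), (38, MIA, 16, Dee), (38, MIA, 31, Cal), (38, MIA, 32, Yan), (38, MIA, 34, Sam), (38, MIA, 8, Quin), (38, NYC, 16, Dee), (38, NYC, 31, Cal), (38, NYC, 32, Yan), (38, NYC, 34, Sam), (38, NYC, 8, Quin), (38, SEA, 16, Dee), (38, SEA, 31, Cal), (38, SEA, 32, Yan), (38, SEA, 34, Sam), (38, SEA, 8, Quin)}
(Supplier ⨝ Part) ⋈ Order (natural join on sname): {(32, BOS, 24, Yan, Helix), (32, CHI, 24, Yan, Helix), (32, NYC, 24, Yan, Helix), (38, DC, 16, Dee, Alpha), (38, DC, 31, Cal, Delta), (38, DC, 32, Yan, Helix), (38, DC, 34, Sam, Gamma), (38, DC, 8, Quin, Nova), (38, DC, 8, Quin, Vega), (38, DEN, 16, Dee, Alpha), (38, DEN, 31, Cal, Delta), (38, DEN, 32, Yan, Helix), (38, DEN, 34, Sam, Gamma), (38, DEN, 8, Quin, Nova), (38, DEN, 8, Quin, Vega), (38, LA, 16, Dee, Alpha), (38, LA, 31, Cal, Delta), (38, LA, 32, Yan, Helix), (38, LA, 34, Sam, Gamma), (38, LA, 8, Quin, Nova), (38, LA, 8, Quin, Vega), (38, MIA, 16, Dee, Alpha), (38, MIA, 31, Cal, Delta), (38, MIA, 32, Yan, Helix), (38, MIA, 34, Sam, Gamma), (38, MIA, 8, Quin, Nova), (38, MIA, 8, Quin, Vega), (38, NYC, 16, Dee, Alpha), (38, NYC, 31, Cal, Delta), (38, NYC, 32, Yan, Helix), (38, NYC, 34, Sam, Gamma), (38, NYC, 8, Quin, Nova), (38, NYC, 8, Quin, Vega), (38, SEA, 16, Dee, Alpha), (38, SEA, 31, Cal, Delta), (38, SEA, 32, Yan, Helix), (38, SEA, 34, Sam, Gamma), (38, SEA, 8, Quin, Nova), (38, SEA, 8, Quin, Vega)}
π_{pname, sid, sname, city} gives {(Alpha, 16, Dee, DC), (Alpha, 16, Dee, DEN), (Alpha, 16, Dee, LA), (Alpha, 16, Dee, MIA), (Alpha, 16, Dee, NYC), (Alpha, 16, Dee, SEA), (Delta, 31, Cal, DC), (Delta, 31, Cal, DEN), (Delta, 31, Cal, LA), (Delta, 31, Cal, MIA), (Delta, 31, Cal, NYC), (Delta, 31, Cal, SEA), (Gamma, 34, Sam, DC), (Gamma, 34, Sam, DEN), (Gamma, 34, Sam, LA), (Gamma, 34, Sam, MIA), (Gamma, 34, Sam, NYC), (Gamma, 34, Sam, SEA), (Helix, 24, Yan, BOS), (Helix, 24, Yan, CHI), (Helix, 24, Yan, NYC), (Helix, 32, Yan, DC), (Helix, 32, Yan, DEN), (Helix, 32, Yan, LA), (Helix, 32, Yan, MIA), (Helix, 32, Yan, NYC), (Helix, 32, Yan, SEA), (Nova, 8, Quin, DC), (Nova, 8, Quin, DEN), (Nova, 8, Quin, LA), (Nova, 8, Quin, MIA), (Nova, 8, Quin, NYC), (Nova, 8, Quin, SEA), (Vega, 8, Quin, DC), (Vega, 8, Quin, DEN), (Vega, 8, Quin, LA), (Vega, 8, Quin, MIA), (Vega, 8, Quin, NYC), (Vega, 8, Quin, SEA)}.
σ[pname = Vega]: keep tuples satisfying pname = Vega → {(Vega, 8, Quin, DC), (Vega, 8, Quin, DEN), (Vega, 8, Quin, LA), (Vega, 8, Quin, MIA), (Vega, 8, Quin, NYC), (Vega, 8, Quin, SEA)}
π_{sid, sname, city} gives {(8, Quin, DC), (8, Quin, DEN), (8, Quin, LA), (8, Quin, MIA), (8, Quin, NYC), (8, Quin, SEA)}.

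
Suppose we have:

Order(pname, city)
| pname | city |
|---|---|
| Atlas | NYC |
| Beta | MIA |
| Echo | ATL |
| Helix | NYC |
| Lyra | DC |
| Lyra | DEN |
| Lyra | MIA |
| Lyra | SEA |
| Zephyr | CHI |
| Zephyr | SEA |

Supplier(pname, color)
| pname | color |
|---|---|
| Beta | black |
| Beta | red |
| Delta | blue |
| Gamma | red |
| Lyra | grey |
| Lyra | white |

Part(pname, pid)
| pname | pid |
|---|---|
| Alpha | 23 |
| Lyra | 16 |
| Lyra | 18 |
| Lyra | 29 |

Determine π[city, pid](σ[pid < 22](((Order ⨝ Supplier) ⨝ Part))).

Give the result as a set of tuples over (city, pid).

Joining Order and Supplier on pname yields {(Beta, MIA, black), (Beta, MIA, red), (Lyra, DC, grey), (Lyra, DC, white), (Lyra, DEN, grey), (Lyra, DEN, white), (Lyra, MIA, grey), (Lyra, MIA, white), (Lyra, SEA, grey), (Lyra, SEA, white)}.
Joining (Order ⨝ Supplier) and Part on pname yields {(Lyra, DC, grey, 16), (Lyra, DC, grey, 18), (Lyra, DC, grey, 29), (Lyra, DC, white, 16), (Lyra, DC, white, 18), (Lyra, DC, white, 29), (Lyra, DEN, grey, 16), (Lyra, DEN, grey, 18), (Lyra, DEN, grey, 29), (Lyra, DEN, white, 16), (Lyra, DEN, white, 18), (Lyra, DEN, white, 29), (Lyra, MIA, grey, 16), (Lyra, MIA, grey, 18), (Lyra, MIA, grey, 29), (Lyra, MIA, white, 16), (Lyra, MIA, white, 18), (Lyra, MIA, white, 29), (Lyra, SEA, grey, 16), (Lyra, SEA, grey, 18), (Lyra, SEA, grey, 29), (Lyra, SEA, white, 16), (Lyra, SEA, white, 18), (Lyra, SEA, white, 29)}.
Filtering on pid < 22 leaves {(Lyra, DC, grey, 16), (Lyra, DC, grey, 18), (Lyra, DC, white, 16), (Lyra, DC, white, 18), (Lyra, DEN, grey, 16), (Lyra, DEN, grey, 18), (Lyra, DEN, white, 16), (Lyra, DEN, white, 18), (Lyra, MIA, grey, 16), (Lyra, MIA, grey, 18), (Lyra, MIA, white, 16), (Lyra, MIA, white, 18), (Lyra, SEA, grey, 16), (Lyra, SEA, grey, 18), (Lyra, SEA, white, 16), (Lyra, SEA, white, 18)}.
π_{city, pid} gives {(DC, 16), (DC, 18), (DEN, 16), (DEN, 18), (MIA, 16), (MIA, 18), (SEA, 16), (SEA, 18)} (8 duplicate(s) eliminated).

{(DC, 16), (DC, 18), (DEN, 16), (DEN, 18), (MIA, 16), (MIA, 18), (SEA, 16), (SEA, 18)}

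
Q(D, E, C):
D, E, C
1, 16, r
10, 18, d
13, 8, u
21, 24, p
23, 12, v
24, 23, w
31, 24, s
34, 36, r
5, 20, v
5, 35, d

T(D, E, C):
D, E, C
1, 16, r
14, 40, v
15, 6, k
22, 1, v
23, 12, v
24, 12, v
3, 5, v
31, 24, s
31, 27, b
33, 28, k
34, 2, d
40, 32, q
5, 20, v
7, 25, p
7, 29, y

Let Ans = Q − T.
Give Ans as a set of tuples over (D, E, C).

{(10, 18, d), (13, 8, u), (21, 24, p), (24, 23, w), (34, 36, r), (5, 35, d)}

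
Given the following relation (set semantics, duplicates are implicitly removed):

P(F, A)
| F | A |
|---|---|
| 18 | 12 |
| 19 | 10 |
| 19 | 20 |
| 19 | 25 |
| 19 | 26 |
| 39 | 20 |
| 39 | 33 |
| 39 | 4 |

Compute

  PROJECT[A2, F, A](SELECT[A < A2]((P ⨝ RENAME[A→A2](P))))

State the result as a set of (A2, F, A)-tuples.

{(20, 19, 10), (20, 39, 4), (25, 19, 10), (25, 19, 20), (26, 19, 10), (26, 19, 20), (26, 19, 25), (33, 39, 20), (33, 39, 4)}

ρ[A→A2]: schema becomes (F, A2); tuples unchanged.
Natural join on F: {(18, 12, 12), (19, 10, 10), (19, 10, 20), (19, 10, 25), (19, 10, 26), (19, 20, 10), (19, 20, 20), (19, 20, 25), (19, 20, 26), (19, 25, 10), (19, 25, 20), (19, 25, 25), (19, 25, 26), (19, 26, 10), (19, 26, 20), (19, 26, 25), (19, 26, 26), (39, 20, 20), (39, 20, 33), (39, 20, 4), (39, 33, 20), (39, 33, 33), (39, 33, 4), (39, 4, 20), (39, 4, 33), (39, 4, 4)}
σ[A < A2]: keep tuples satisfying A < A2 → {(19, 10, 20), (19, 10, 25), (19, 10, 26), (19, 20, 25), (19, 20, 26), (19, 25, 26), (39, 20, 33), (39, 4, 20), (39, 4, 33)}
π_{A2, F, A} gives {(20, 19, 10), (20, 39, 4), (25, 19, 10), (25, 19, 20), (26, 19, 10), (26, 19, 20), (26, 19, 25), (33, 39, 20), (33, 39, 4)}.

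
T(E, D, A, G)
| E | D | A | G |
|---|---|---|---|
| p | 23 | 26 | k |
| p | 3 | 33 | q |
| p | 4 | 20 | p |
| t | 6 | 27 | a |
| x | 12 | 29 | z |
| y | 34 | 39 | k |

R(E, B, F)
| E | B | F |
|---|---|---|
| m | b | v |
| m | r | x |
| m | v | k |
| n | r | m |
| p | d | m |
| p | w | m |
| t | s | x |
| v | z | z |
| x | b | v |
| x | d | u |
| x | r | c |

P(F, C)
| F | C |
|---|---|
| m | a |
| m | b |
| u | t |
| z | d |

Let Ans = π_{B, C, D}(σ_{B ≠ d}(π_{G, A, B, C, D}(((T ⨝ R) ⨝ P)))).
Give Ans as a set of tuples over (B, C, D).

Joining T and R on E yields {(p, 23, 26, k, d, m), (p, 23, 26, k, w, m), (p, 3, 33, q, d, m), (p, 3, 33, q, w, m), (p, 4, 20, p, d, m), (p, 4, 20, p, w, m), (t, 6, 27, a, s, x), (x, 12, 29, z, b, v), (x, 12, 29, z, d, u), (x, 12, 29, z, r, c)}.
Joining (T ⨝ R) and P on F yields {(p, 23, 26, k, d, m, a), (p, 23, 26, k, d, m, b), (p, 23, 26, k, w, m, a), (p, 23, 26, k, w, m, b), (p, 3, 33, q, d, m, a), (p, 3, 33, q, d, m, b), (p, 3, 33, q, w, m, a), (p, 3, 33, q, w, m, b), (p, 4, 20, p, d, m, a), (p, 4, 20, p, d, m, b), (p, 4, 20, p, w, m, a), (p, 4, 20, p, w, m, b), (x, 12, 29, z, d, u, t)}.
Keep only column(s) G, A, B, C, D: {(k, 26, d, a, 23), (k, 26, d, b, 23), (k, 26, w, a, 23), (k, 26, w, b, 23), (p, 20, d, a, 4), (p, 20, d, b, 4), (p, 20, w, a, 4), (p, 20, w, b, 4), (q, 33, d, a, 3), (q, 33, d, b, 3), (q, 33, w, a, 3), (q, 33, w, b, 3), (z, 29, d, t, 12)}
Filtering on B ≠ d leaves {(k, 26, w, a, 23), (k, 26, w, b, 23), (p, 20, w, a, 4), (p, 20, w, b, 4), (q, 33, w, a, 3), (q, 33, w, b, 3)}.
Keep only column(s) B, C, D: {(w, a, 23), (w, a, 3), (w, a, 4), (w, b, 23), (w, b, 3), (w, b, 4)}

{(w, a, 23), (w, a, 3), (w, a, 4), (w, b, 23), (w, b, 3), (w, b, 4)}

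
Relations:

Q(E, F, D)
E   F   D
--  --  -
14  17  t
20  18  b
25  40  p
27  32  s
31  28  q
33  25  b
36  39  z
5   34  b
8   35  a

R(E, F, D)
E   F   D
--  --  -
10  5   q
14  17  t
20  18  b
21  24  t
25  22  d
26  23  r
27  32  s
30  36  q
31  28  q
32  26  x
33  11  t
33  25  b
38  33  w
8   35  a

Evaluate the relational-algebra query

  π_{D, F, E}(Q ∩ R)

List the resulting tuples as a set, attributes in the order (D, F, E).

{(a, 35, 8), (b, 18, 20), (b, 25, 33), (q, 28, 31), (s, 32, 27), (t, 17, 14)}

Set intersection of the two operands is {(14, 17, t), (20, 18, b), (27, 32, s), (31, 28, q), (33, 25, b), (8, 35, a)}.
Keep only column(s) D, F, E: {(a, 35, 8), (b, 18, 20), (b, 25, 33), (q, 28, 31), (s, 32, 27), (t, 17, 14)}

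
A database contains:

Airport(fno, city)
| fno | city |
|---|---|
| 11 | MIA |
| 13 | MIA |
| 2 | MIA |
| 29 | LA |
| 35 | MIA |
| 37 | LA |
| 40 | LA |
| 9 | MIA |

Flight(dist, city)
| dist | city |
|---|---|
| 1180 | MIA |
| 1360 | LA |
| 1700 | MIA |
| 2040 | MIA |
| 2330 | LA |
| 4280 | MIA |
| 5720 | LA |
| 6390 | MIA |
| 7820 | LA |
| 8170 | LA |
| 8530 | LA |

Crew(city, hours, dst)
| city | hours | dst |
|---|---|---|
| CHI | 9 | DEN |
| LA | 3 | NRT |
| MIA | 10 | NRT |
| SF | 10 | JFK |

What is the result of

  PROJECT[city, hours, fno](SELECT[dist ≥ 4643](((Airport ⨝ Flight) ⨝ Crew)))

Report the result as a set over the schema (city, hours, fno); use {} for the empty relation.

{(LA, 3, 29), (LA, 3, 37), (LA, 3, 40), (MIA, 10, 11), (MIA, 10, 13), (MIA, 10, 2), (MIA, 10, 35), (MIA, 10, 9)}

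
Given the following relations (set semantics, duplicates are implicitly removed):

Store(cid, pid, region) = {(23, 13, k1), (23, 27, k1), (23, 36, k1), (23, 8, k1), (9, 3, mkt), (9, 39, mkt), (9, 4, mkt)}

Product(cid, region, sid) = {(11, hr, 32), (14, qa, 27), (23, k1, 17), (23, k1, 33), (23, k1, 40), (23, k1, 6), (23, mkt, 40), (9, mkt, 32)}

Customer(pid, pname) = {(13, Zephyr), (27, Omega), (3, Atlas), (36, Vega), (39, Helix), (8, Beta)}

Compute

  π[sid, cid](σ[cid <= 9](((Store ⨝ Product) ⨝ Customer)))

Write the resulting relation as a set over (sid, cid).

{(32, 9)}

Joining Store and Product on cid, region yields {(23, 13, k1, 17), (23, 13, k1, 33), (23, 13, k1, 40), (23, 13, k1, 6), (23, 27, k1, 17), (23, 27, k1, 33), (23, 27, k1, 40), (23, 27, k1, 6), (23, 36, k1, 17), (23, 36, k1, 33), (23, 36, k1, 40), (23, 36, k1, 6), (23, 8, k1, 17), (23, 8, k1, 33), (23, 8, k1, 40), (23, 8, k1, 6), (9, 3, mkt, 32), (9, 39, mkt, 32), (9, 4, mkt, 32)}.
Joining (Store ⨝ Product) and Customer on pid yields {(23, 13, k1, 17, Zephyr), (23, 13, k1, 33, Zephyr), (23, 13, k1, 40, Zephyr), (23, 13, k1, 6, Zephyr), (23, 27, k1, 17, Omega), (23, 27, k1, 33, Omega), (23, 27, k1, 40, Omega), (23, 27, k1, 6, Omega), (23, 36, k1, 17, Vega), (23, 36, k1, 33, Vega), (23, 36, k1, 40, Vega), (23, 36, k1, 6, Vega), (23, 8, k1, 17, Beta), (23, 8, k1, 33, Beta), (23, 8, k1, 40, Beta), (23, 8, k1, 6, Beta), (9, 3, mkt, 32, Atlas), (9, 39, mkt, 32, Helix)}.
Apply σ_{cid <= 9}; surviving tuples: {(9, 3, mkt, 32, Atlas), (9, 39, mkt, 32, Helix)}
Keep only column(s) sid, cid (1 duplicate(s) eliminated): {(32, 9)}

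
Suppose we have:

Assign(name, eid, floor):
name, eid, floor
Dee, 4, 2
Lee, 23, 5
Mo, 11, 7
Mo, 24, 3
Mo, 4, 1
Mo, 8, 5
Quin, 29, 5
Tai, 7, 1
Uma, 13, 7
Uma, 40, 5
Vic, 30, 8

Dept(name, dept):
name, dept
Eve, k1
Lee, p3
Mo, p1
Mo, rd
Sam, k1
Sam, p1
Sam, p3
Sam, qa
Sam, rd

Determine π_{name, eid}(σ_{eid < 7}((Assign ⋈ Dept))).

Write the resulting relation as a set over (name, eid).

Joining Assign and Dept on name yields {(Lee, 23, 5, p3), (Mo, 11, 7, p1), (Mo, 11, 7, rd), (Mo, 24, 3, p1), (Mo, 24, 3, rd), (Mo, 4, 1, p1), (Mo, 4, 1, rd), (Mo, 8, 5, p1), (Mo, 8, 5, rd)}.
σ[eid < 7]: keep tuples satisfying eid < 7 → {(Mo, 4, 1, p1), (Mo, 4, 1, rd)}
Projecting to name, eid (1 duplicate(s) eliminated): {(Mo, 4)}

{(Mo, 4)}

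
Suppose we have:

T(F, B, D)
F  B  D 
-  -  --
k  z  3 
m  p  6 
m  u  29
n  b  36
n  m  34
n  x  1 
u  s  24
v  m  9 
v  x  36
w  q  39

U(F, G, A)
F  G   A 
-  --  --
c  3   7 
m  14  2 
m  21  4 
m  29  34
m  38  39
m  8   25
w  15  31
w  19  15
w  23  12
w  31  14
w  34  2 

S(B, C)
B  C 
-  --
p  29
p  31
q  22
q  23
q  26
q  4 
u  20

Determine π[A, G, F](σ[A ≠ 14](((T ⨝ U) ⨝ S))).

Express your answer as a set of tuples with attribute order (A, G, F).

Natural join on F: {(m, p, 6, 14, 2), (m, p, 6, 21, 4), (m, p, 6, 29, 34), (m, p, 6, 38, 39), (m, p, 6, 8, 25), (m, u, 29, 14, 2), (m, u, 29, 21, 4), (m, u, 29, 29, 34), (m, u, 29, 38, 39), (m, u, 29, 8, 25), (w, q, 39, 15, 31), (w, q, 39, 19, 15), (w, q, 39, 23, 12), (w, q, 39, 31, 14), (w, q, 39, 34, 2)}
Natural join on B: {(m, p, 6, 14, 2, 29), (m, p, 6, 14, 2, 31), (m, p, 6, 21, 4, 29), (m, p, 6, 21, 4, 31), (m, p, 6, 29, 34, 29), (m, p, 6, 29, 34, 31), (m, p, 6, 38, 39, 29), (m, p, 6, 38, 39, 31), (m, p, 6, 8, 25, 29), (m, p, 6, 8, 25, 31), (m, u, 29, 14, 2, 20), (m, u, 29, 21, 4, 20), (m, u, 29, 29, 34, 20), (m, u, 29, 38, 39, 20), (m, u, 29, 8, 25, 20), (w, q, 39, 15, 31, 22), (w, q, 39, 15, 31, 23), (w, q, 39, 15, 31, 26), (w, q, 39, 15, 31, 4), (w, q, 39, 19, 15, 22), (w, q, 39, 19, 15, 23), (w, q, 39, 19, 15, 26), (w, q, 39, 19, 15, 4), (w, q, 39, 23, 12, 22), (w, q, 39, 23, 12, 23), (w, q, 39, 23, 12, 26), (w, q, 39, 23, 12, 4), (w, q, 39, 31, 14, 22), (w, q, 39, 31, 14, 23), (w, q, 39, 31, 14, 26), (w, q, 39, 31, 14, 4), (w, q, 39, 34, 2, 22), (w, q, 39, 34, 2, 23), (w, q, 39, 34, 2, 26), (w, q, 39, 34, 2, 4)}
σ[A ≠ 14]: keep tuples satisfying A ≠ 14 → {(m, p, 6, 14, 2, 29), (m, p, 6, 14, 2, 31), (m, p, 6, 21, 4, 29), (m, p, 6, 21, 4, 31), (m, p, 6, 29, 34, 29), (m, p, 6, 29, 34, 31), (m, p, 6, 38, 39, 29), (m, p, 6, 38, 39, 31), (m, p, 6, 8, 25, 29), (m, p, 6, 8, 25, 31), (m, u, 29, 14, 2, 20), (m, u, 29, 21, 4, 20), (m, u, 29, 29, 34, 20), (m, u, 29, 38, 39, 20), (m, u, 29, 8, 25, 20), (w, q, 39, 15, 31, 22), (w, q, 39, 15, 31, 23), (w, q, 39, 15, 31, 26), (w, q, 39, 15, 31, 4), (w, q, 39, 19, 15, 22), (w, q, 39, 19, 15, 23), (w, q, 39, 19, 15, 26), (w, q, 39, 19, 15, 4), (w, q, 39, 23, 12, 22), (w, q, 39, 23, 12, 23), (w, q, 39, 23, 12, 26), (w, q, 39, 23, 12, 4), (w, q, 39, 34, 2, 22), (w, q, 39, 34, 2, 23), (w, q, 39, 34, 2, 26), (w, q, 39, 34, 2, 4)}
Projecting to A, G, F (22 duplicate(s) eliminated): {(12, 23, w), (15, 19, w), (2, 14, m), (2, 34, w), (25, 8, m), (31, 15, w), (34, 29, m), (39, 38, m), (4, 21, m)}

{(12, 23, w), (15, 19, w), (2, 14, m), (2, 34, w), (25, 8, m), (31, 15, w), (34, 29, m), (39, 38, m), (4, 21, m)}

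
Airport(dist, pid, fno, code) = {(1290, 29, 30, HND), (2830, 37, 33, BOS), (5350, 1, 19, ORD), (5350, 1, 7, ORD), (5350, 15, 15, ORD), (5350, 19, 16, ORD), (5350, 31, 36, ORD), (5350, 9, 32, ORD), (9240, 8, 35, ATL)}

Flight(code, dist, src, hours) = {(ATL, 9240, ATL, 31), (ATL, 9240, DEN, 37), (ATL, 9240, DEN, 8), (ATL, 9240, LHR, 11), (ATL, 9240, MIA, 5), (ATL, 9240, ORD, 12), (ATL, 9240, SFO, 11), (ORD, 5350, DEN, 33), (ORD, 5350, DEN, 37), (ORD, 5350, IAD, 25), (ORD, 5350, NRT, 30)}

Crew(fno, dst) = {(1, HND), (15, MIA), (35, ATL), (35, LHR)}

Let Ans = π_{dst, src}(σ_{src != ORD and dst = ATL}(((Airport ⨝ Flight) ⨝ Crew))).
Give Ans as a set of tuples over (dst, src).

{(ATL, ATL), (ATL, DEN), (ATL, LHR), (ATL, MIA), (ATL, SFO)}

Joining Airport and Flight on dist, code yields {(5350, 1, 19, ORD, DEN, 33), (5350, 1, 19, ORD, DEN, 37), (5350, 1, 19, ORD, IAD, 25), (5350, 1, 19, ORD, NRT, 30), (5350, 1, 7, ORD, DEN, 33), (5350, 1, 7, ORD, DEN, 37), (5350, 1, 7, ORD, IAD, 25), (5350, 1, 7, ORD, NRT, 30), (5350, 15, 15, ORD, DEN, 33), (5350, 15, 15, ORD, DEN, 37), (5350, 15, 15, ORD, IAD, 25), (5350, 15, 15, ORD, NRT, 30), (5350, 19, 16, ORD, DEN, 33), (5350, 19, 16, ORD, DEN, 37), (5350, 19, 16, ORD, IAD, 25), (5350, 19, 16, ORD, NRT, 30), (5350, 31, 36, ORD, DEN, 33), (5350, 31, 36, ORD, DEN, 37), (5350, 31, 36, ORD, IAD, 25), (5350, 31, 36, ORD, NRT, 30), (5350, 9, 32, ORD, DEN, 33), (5350, 9, 32, ORD, DEN, 37), (5350, 9, 32, ORD, IAD, 25), (5350, 9, 32, ORD, NRT, 30), (9240, 8, 35, ATL, ATL, 31), (9240, 8, 35, ATL, DEN, 37), (9240, 8, 35, ATL, DEN, 8), (9240, 8, 35, ATL, LHR, 11), (9240, 8, 35, ATL, MIA, 5), (9240, 8, 35, ATL, ORD, 12), (9240, 8, 35, ATL, SFO, 11)}.
Joining (Airport ⨝ Flight) and Crew on fno yields {(5350, 15, 15, ORD, DEN, 33, MIA), (5350, 15, 15, ORD, DEN, 37, MIA), (5350, 15, 15, ORD, IAD, 25, MIA), (5350, 15, 15, ORD, NRT, 30, MIA), (9240, 8, 35, ATL, ATL, 31, ATL), (9240, 8, 35, ATL, ATL, 31, LHR), (9240, 8, 35, ATL, DEN, 37, ATL), (9240, 8, 35, ATL, DEN, 37, LHR), (9240, 8, 35, ATL, DEN, 8, ATL), (9240, 8, 35, ATL, DEN, 8, LHR), (9240, 8, 35, ATL, LHR, 11, ATL), (9240, 8, 35, ATL, LHR, 11, LHR), (9240, 8, 35, ATL, MIA, 5, ATL), (9240, 8, 35, ATL, MIA, 5, LHR), (9240, 8, 35, ATL, ORD, 12, ATL), (9240, 8, 35, ATL, ORD, 12, LHR), (9240, 8, 35, ATL, SFO, 11, ATL), (9240, 8, 35, ATL, SFO, 11, LHR)}.
Selection src != ORD and dst = ATL: {(9240, 8, 35, ATL, ATL, 31, ATL), (9240, 8, 35, ATL, DEN, 37, ATL), (9240, 8, 35, ATL, DEN, 8, ATL), (9240, 8, 35, ATL, LHR, 11, ATL), (9240, 8, 35, ATL, MIA, 5, ATL), (9240, 8, 35, ATL, SFO, 11, ATL)}
π_{dst, src} gives {(ATL, ATL), (ATL, DEN), (ATL, LHR), (ATL, MIA), (ATL, SFO)} (1 duplicate(s) eliminated).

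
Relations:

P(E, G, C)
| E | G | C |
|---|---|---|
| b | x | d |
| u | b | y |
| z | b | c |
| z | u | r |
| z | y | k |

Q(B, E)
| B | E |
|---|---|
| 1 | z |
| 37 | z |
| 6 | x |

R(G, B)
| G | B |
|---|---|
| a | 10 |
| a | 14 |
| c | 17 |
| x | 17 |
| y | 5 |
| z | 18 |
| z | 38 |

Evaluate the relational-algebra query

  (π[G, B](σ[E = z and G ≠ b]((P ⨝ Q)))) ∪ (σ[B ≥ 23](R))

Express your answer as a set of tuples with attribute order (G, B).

Joining P and Q on E yields {(z, b, c, 1), (z, b, c, 37), (z, u, r, 1), (z, u, r, 37), (z, y, k, 1), (z, y, k, 37)}.
Apply σ_{E = z and G ≠ b}; surviving tuples: {(z, u, r, 1), (z, u, r, 37), (z, y, k, 1), (z, y, k, 37)}
π_{G, B} gives {(u, 1), (u, 37), (y, 1), (y, 37)}.
Apply σ_{B ≥ 23}; surviving tuples: {(z, 38)}
Taking the union: {(u, 1), (u, 37), (y, 1), (y, 37), (z, 38)}

{(u, 1), (u, 37), (y, 1), (y, 37), (z, 38)}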